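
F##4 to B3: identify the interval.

augmented fifth

Descending from F##4 to B3 is the same interval as ascending B3 to F##4.
B to F spans five letter names (B-C-D-E-F), so the interval is some kind of fifth.
The perfect fifth is 7 semitones; here we have 8, one semitone wider: augmented.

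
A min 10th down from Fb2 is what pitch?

The tenth's letter: F down three letter names plus an octave → D.
A minor tenth spans 15 semitones, so from Fb2 the target pitch is Db1.

Db1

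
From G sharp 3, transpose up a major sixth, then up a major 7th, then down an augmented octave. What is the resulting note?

D sharp 4

G#3 up a major sixth → E#4 (9 semitones).
Up a major seventh from E#4: D##5 (11 semitones up).
Down an augmented octave from D##5: D#4 (13 semitones down).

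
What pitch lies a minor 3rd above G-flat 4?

Counting three letter names up from G lands on B.
A minor third is 3 semitones; 3 semitones up from Gb4 gives Bbb4.

B-double-flat 4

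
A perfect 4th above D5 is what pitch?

The fourth takes the letter from D up to G.
A perfect fourth is 5 semitones; 5 semitones up from D5 gives G5.

G5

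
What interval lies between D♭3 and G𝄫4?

diminished eleventh

D to G spans four letter names (D-E-F-G), plus an octave: an eleventh.
The perfect eleventh is 17 semitones; here we have 16, one semitone narrower: diminished.
(Equivalently, a compound diminished fourth: a diminished fourth plus an octave.)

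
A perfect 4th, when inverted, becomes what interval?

Inverted interval numbers add to nine, so a fourth pairs with a fifth (4 + 5 = 9).
And perfect stays perfect under inversion, so we get a perfect fifth.

perfect 5th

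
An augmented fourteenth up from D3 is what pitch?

C##5

The fourteenth's letter: D up seven letter names plus an octave → C.
Moving 24 semitones up from D3 (the size of an augmented fourteenth) reaches C##5.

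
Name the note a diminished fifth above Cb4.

Gbb4

The fifth takes the letter from C up to G.
Moving 6 semitones up from Cb4 (the size of a diminished fifth) reaches Gbb4.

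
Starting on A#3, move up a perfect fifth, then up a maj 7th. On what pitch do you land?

D##5

A#3 up a perfect fifth → E#4 (7 semitones).
E#4 up a major seventh → D##5 (11 semitones).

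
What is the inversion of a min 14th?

major second

First reduce the compound minor fourteenth to its simple form, a minor seventh.
Inverted interval numbers add to nine, so a seventh pairs with a second (7 + 2 = 9).
The quality also flips — minor becomes major — giving a major second.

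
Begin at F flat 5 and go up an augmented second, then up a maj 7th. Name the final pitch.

Up an augmented second from Fb5: G5 (3 semitones up).
Up a major seventh from G5: F#6 (11 semitones up).

F sharp 6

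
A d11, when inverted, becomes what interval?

augmented 5th

First reduce the compound diminished eleventh to its simple form, a diminished fourth.
Interval numbers invert to sum to nine: 4 + 5 = 9, so a fourth inverts to a fifth.
Quality inverts too: diminished becomes augmented. That makes the inversion an augmented fifth.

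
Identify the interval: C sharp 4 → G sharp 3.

Descending from C#4 to G#3 is the same interval as ascending G#3 to C#4.
G to C spans four letter names (G-A-B-C) — that makes it a fourth of some quality.
Counting semitones, G#3→C#4 is 5, which is the perfect fourth.

P4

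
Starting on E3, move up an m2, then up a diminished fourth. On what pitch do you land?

E3 up a minor second → F3 (1 semitone).
Up a diminished fourth from F3: Bbb3 (4 semitones up).

Bbb3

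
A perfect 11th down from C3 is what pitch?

G1

The eleventh's letter: C down four letter names plus an octave → G.
A perfect eleventh spans 17 semitones, so from C3 the target pitch is G1.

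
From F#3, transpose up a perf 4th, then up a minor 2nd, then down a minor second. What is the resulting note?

Up a perfect fourth from F#3: B3 (5 semitones up).
A minor second up from B3 is C4.
Down a minor second from C4: B3 (1 semitone down).

B3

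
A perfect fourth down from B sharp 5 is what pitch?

The fourth takes the letter from B down to F.
Moving 5 semitones down from B#5 (the size of a perfect fourth) reaches F##5.

F double-sharp 5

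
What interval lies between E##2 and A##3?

perfect eleventh

E to A spans four letter names (E-F-G-A), plus an octave, so the interval is some kind of eleventh.
Counting semitones, E##2→A##3 is 17, which is the perfect eleventh.
(Equivalently, a compound perfect fourth: a perfect fourth plus an octave.)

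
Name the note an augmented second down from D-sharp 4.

Counting two letter names down from D lands on C.
Moving 3 semitones down from D#4 (the size of an augmented second) reaches C4.

C 4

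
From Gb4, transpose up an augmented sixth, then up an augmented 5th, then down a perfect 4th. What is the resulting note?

F##5

An augmented sixth up from Gb4 is E5.
E5 up an augmented fifth → B#5 (8 semitones).
Down a perfect fourth from B#5: F##5 (5 semitones down).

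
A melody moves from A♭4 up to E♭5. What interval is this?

A to E spans five letter names (A-B-C-D-E), so the interval is some kind of fifth.
Counting semitones, Ab4→Eb5 is 7, which is the perfect fifth.

perfect 5th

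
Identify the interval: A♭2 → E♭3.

A to E spans five letter names (A-B-C-D-E), so the interval is some kind of fifth.
Counting semitones, Ab2→Eb3 is 7, which is the perfect fifth.

perfect 5th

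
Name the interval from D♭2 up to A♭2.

P5

D to A spans five letter names (D-E-F-G-A), so the interval is some kind of fifth.
Counting semitones, Db2→Ab2 is 7, which is the perfect fifth.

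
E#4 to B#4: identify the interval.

E to B spans five letter names (E-F-G-A-B): a fifth.
E#4 to B#4 is 7 semitones, matching the perfect fifth exactly, so the quality is perfect.

P5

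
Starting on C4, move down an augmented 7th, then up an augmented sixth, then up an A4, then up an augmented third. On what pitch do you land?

G##4

C4 down an augmented seventh → Dbb3 (12 semitones).
An augmented sixth up from Dbb3 is Bb3.
Up an augmented fourth from Bb3: E4 (6 semitones up).
An augmented third up from E4 is G##4.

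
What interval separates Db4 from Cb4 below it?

Descending from Db4 to Cb4 is the same interval as ascending Cb4 to Db4.
C to D spans two letter names (C-D), so the interval is some kind of second.
The major second spans 2 semitones, and Cb4 to Db4 is exactly 2 semitones — so this is a major second.

major second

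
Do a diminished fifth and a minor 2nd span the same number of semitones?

A diminished fifth is 6 semitones but a minor second is 1 semitone — different sizes.

No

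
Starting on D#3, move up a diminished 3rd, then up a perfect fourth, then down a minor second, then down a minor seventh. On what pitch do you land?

B2

D#3 up a diminished third → F3 (2 semitones).
F3 up a perfect fourth → Bb3 (5 semitones).
A minor second down from Bb3 is A3.
A3 down a minor seventh → B2 (10 semitones).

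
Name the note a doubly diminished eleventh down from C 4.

Four letters down from C (plus an octave) reaches G.
Moving 15 semitones down from C4 (the size of a doubly diminished eleventh) reaches G##2.

G-double-sharp 2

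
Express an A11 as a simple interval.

A4

Each octave removed subtracts seven from the number: 11 − 7 = 4.
That makes an augmented eleventh a compound augmented fourth — an octave plus an augmented fourth.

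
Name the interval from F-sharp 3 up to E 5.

minor 14th

F to E spans seven letter names (F-G-A-B-C-D-E), plus an octave — that makes it a fourteenth of some quality.
A major fourteenth would be 23 semitones, but F#3 to E5 is 22 — one semitone narrower, making it a minor fourteenth.
(Equivalently, a compound minor seventh: a minor seventh plus an octave.)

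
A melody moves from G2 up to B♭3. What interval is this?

G to B spans three letter names (G-A-B), plus an octave: a tenth.
G2 to Bb3 is 15 semitones, a half step short of the major tenth (16), so this is minor.
(Equivalently, a compound minor third: a minor third plus an octave.)

minor 10th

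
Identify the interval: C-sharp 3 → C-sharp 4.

C to C is the same letter name, plus an octave — that makes it an octave of some quality.
C#3 to C#4 is 12 semitones, matching the perfect octave exactly, so the quality is perfect.

perfect octave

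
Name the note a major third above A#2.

C##3

Three letter names up from A: C.
A major third is 4 semitones; 4 semitones up from A#2 gives C##3.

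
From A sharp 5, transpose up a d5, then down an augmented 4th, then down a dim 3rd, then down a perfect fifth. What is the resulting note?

Up a diminished fifth from A#5: E6 (6 semitones up).
E6 down an augmented fourth → Bb5 (6 semitones).
Bb5 down a diminished third → G#5 (2 semitones).
A perfect fifth down from G#5 is C#5.

C sharp 5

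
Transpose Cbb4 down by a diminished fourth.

Gb3

The fourth takes the letter from C down to G.
A diminished fourth is 4 semitones; 4 semitones down from Cbb4 gives Gb3.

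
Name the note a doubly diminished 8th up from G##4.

An octave keeps the letter name G, an octave up from G.
A doubly diminished octave spans 10 semitones, so from G##4 the target pitch is G5.

G5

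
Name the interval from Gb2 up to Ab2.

G to A spans two letter names (G-A): a second.
Gb2 to Ab2 is 2 semitones, matching the major second exactly, so the quality is major.

major second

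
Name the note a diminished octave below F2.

An octave keeps the letter name F, an octave down from F.
A diminished octave spans 11 semitones, so from F2 the target pitch is F#1.

F#1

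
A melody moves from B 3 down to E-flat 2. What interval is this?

augmented twelfth

Descending from B3 to Eb2 is the same interval as ascending Eb2 to B3.
E to B spans five letter names (E-F-G-A-B), plus an octave, so the interval is some kind of twelfth.
A perfect twelfth would be 19 semitones; Eb2 to B3 is 20, one semitone wider, so the interval is augmented.
(Equivalently, a compound augmented fifth: an augmented fifth plus an octave.)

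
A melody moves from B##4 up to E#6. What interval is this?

B to E spans four letter names (B-C-D-E), plus an octave: an eleventh.
The perfect eleventh is 17 semitones; here we have 16, one semitone narrower: diminished.
(Equivalently, a compound diminished fourth: a diminished fourth plus an octave.)

diminished eleventh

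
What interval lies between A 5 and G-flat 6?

A to G spans seven letter names (A-B-C-D-E-F-G): a seventh.
A major seventh would be 11 semitones; A5 to Gb6 is 9, two semitones narrower, so the interval is diminished.

diminished seventh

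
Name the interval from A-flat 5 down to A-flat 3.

Descending from Ab5 to Ab3 is the same interval as ascending Ab3 to Ab5.
A to A is the same letter name, plus 2 octaves, so the interval is some kind of fifteenth.
The perfect fifteenth spans 24 semitones, and Ab3 to Ab5 is exactly 24 semitones — so this is a perfect fifteenth.
(Equivalently, a compound perfect octave: a perfect octave plus an octave.)

perfect 15th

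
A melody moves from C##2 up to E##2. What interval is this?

major 3rd

C to E spans three letter names (C-D-E), so the interval is some kind of third.
Counting semitones, C##2→E##2 is 4, which is the major third.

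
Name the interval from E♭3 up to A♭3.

E to A spans four letter names (E-F-G-A) — that makes it a fourth of some quality.
Counting semitones, Eb3→Ab3 is 5, which is the perfect fourth.

perfect fourth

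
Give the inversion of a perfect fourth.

Inverted interval numbers add to nine, so a fourth pairs with a fifth (4 + 5 = 9).
Quality inverts too: perfect stays perfect. That makes the inversion a perfect fifth.

perfect fifth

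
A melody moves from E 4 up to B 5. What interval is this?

perfect twelfth

E to B spans five letter names (E-F-G-A-B), plus an octave: a twelfth.
The perfect twelfth spans 19 semitones, and E4 to B5 is exactly 19 semitones — so this is a perfect twelfth.
(Equivalently, a compound perfect fifth: a perfect fifth plus an octave.)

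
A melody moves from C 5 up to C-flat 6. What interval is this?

C to C is the same letter name, plus an octave: an octave.
C5 to Cb6 spans 11 semitones — one semitone narrower than the perfect octave (12) — giving a diminished octave.

d8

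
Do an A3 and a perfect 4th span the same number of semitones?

Both span 5 semitones: an augmented third and a perfect fourth are the same chromatic distance.

Yes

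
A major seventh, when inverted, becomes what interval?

Interval numbers invert to sum to nine: 7 + 2 = 9, so a seventh inverts to a second.
The quality also flips — major becomes minor — giving a minor second.

m2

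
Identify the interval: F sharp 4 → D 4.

Descending from F#4 to D4 is the same interval as ascending D4 to F#4.
D to F spans three letter names (D-E-F) — that makes it a third of some quality.
Counting semitones, D4→F#4 is 4, which is the major third.

major third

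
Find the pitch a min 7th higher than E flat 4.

D flat 5

Seven letter names up from E: D.
A minor seventh is 10 semitones; 10 semitones up from Eb4 gives Db5.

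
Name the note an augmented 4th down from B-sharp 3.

Counting four letter names down from B lands on F.
An augmented fourth spans 6 semitones, so from B#3 the target pitch is F#3.

F-sharp 3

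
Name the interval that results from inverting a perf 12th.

First reduce the compound perfect twelfth to its simple form, a perfect fifth.
The rule of nine gives the new number: 9 − 5 = 4, so a fifth becomes a fourth.
The quality also flips — perfect stays perfect — giving a perfect fourth.

perfect 4th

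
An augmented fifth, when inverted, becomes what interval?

Interval numbers invert to sum to nine: 5 + 4 = 9, so a fifth inverts to a fourth.
Quality inverts too: augmented becomes diminished. That makes the inversion a diminished fourth.

diminished fourth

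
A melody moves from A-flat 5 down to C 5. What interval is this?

minor sixth

Descending from Ab5 to C5 is the same interval as ascending C5 to Ab5.
C to A spans six letter names (C-D-E-F-G-A): a sixth.
A major sixth would be 9 semitones, but C5 to Ab5 is 8 — one semitone narrower, making it a minor sixth.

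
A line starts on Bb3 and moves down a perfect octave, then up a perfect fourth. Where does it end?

Eb3

Bb3 down a perfect octave → Bb2 (12 semitones).
Bb2 up a perfect fourth → Eb3 (5 semitones).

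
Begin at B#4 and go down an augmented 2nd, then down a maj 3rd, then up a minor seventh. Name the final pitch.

Down an augmented second from B#4: A4 (3 semitones down).
A4 down a major third → F4 (4 semitones).
A minor seventh up from F4 is Eb5.

Eb5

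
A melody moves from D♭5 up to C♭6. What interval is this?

minor seventh

D to C spans seven letter names (D-E-F-G-A-B-C), so the interval is some kind of seventh.
At 10 semitones, Db5→Cb6 falls one short of a major seventh: minor.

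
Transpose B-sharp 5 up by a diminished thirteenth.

The thirteenth's letter: B up six letter names plus an octave → G.
Moving 19 semitones up from B#5 (the size of a diminished thirteenth) reaches G7.

G 7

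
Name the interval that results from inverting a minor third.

major sixth

The rule of nine gives the new number: 9 − 3 = 6, so a third becomes a sixth.
Quality inverts too: minor becomes major. That makes the inversion a major sixth.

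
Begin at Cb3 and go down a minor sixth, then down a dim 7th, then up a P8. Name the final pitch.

Down a minor sixth from Cb3: Eb2 (8 semitones down).
Down a diminished seventh from Eb2: F#1 (9 semitones down).
Up a perfect octave from F#1: F#2 (12 semitones up).

F#2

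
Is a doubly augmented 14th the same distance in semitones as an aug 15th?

Both span 25 semitones: a doubly augmented fourteenth and an augmented fifteenth are the same chromatic distance.

Yes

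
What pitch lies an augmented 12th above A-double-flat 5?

E-flat 7

Counting five letter names plus an octave up from A lands on E.
Moving 20 semitones up from Abb5 (the size of an augmented twelfth) reaches Eb7.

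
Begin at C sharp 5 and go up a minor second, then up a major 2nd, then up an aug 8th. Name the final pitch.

A minor second up from C#5 is D5.
D5 up a major second → E5 (2 semitones).
Up an augmented octave from E5: E#6 (13 semitones up).

E sharp 6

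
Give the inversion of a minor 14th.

major 2nd

First reduce the compound minor fourteenth to its simple form, a minor seventh.
The rule of nine gives the new number: 9 − 7 = 2, so a seventh becomes a second.
And minor becomes major under inversion, so we get a major second.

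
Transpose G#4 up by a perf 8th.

For an octave the letter name doesn't change: still G, an octave up.
Moving 12 semitones up from G#4 (the size of a perfect octave) reaches G#5.

G#5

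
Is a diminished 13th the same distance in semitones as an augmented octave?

A diminished thirteenth spans 19 semitones; an augmented octave spans 13 semitones. They differ by 6.

No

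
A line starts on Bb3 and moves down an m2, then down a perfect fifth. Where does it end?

D3

Down a minor second from Bb3: A3 (1 semitone down).
Down a perfect fifth from A3: D3 (7 semitones down).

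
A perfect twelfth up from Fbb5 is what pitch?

Cbb7

The twelfth's letter: F up five letter names plus an octave → C.
Moving 19 semitones up from Fbb5 (the size of a perfect twelfth) reaches Cbb7.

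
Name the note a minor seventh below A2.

Seven letter names down from A: B.
A minor seventh is 10 semitones; 10 semitones down from A2 gives B1.

B1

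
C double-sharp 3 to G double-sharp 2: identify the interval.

Descending from C##3 to G##2 is the same interval as ascending G##2 to C##3.
G to C spans four letter names (G-A-B-C) — that makes it a fourth of some quality.
G##2 to C##3 is 5 semitones, matching the perfect fourth exactly, so the quality is perfect.

perfect fourth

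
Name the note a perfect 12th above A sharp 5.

Counting five letter names plus an octave up from A lands on E.
A perfect twelfth spans 19 semitones, so from A#5 the target pitch is E#7.

E sharp 7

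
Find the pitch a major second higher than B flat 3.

Counting two letter names up from B lands on C.
A major second is 2 semitones; 2 semitones up from Bb3 gives C4.

C 4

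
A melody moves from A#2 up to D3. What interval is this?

A to D spans four letter names (A-B-C-D), so the interval is some kind of fourth.
The perfect fourth is 5 semitones; here we have 4, one semitone narrower: diminished.

diminished fourth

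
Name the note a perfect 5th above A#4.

Five letter names up from A: E.
A perfect fifth spans 7 semitones, so from A#4 the target pitch is E#5.

E#5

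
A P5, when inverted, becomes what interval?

The rule of nine gives the new number: 9 − 5 = 4, so a fifth becomes a fourth.
And perfect stays perfect under inversion, so we get a perfect fourth.

perfect 4th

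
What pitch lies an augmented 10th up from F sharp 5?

Three letters up from F (plus an octave) reaches A.
Moving 17 semitones up from F#5 (the size of an augmented tenth) reaches A##6.

A double-sharp 6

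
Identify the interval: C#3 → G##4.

C to G spans five letter names (C-D-E-F-G), plus an octave, so the interval is some kind of twelfth.
C#3 to G##4 spans 20 semitones — one semitone wider than the perfect twelfth (19) — giving an augmented twelfth.
(Equivalently, a compound augmented fifth: an augmented fifth plus an octave.)

augmented 12th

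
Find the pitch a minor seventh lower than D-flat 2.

Counting seven letter names down from D lands on E.
Moving 10 semitones down from Db2 (the size of a minor seventh) reaches Eb1.

E-flat 1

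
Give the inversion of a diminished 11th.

First reduce the compound diminished eleventh to its simple form, a diminished fourth.
Inverted interval numbers add to nine, so a fourth pairs with a fifth (4 + 5 = 9).
Quality inverts too: diminished becomes augmented. That makes the inversion an augmented fifth.

A5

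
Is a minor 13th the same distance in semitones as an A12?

Yes

A minor thirteenth = 20 semitones = an augmented twelfth; enharmonically equal.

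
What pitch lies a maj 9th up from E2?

The ninth's letter: E up two letter names plus an octave → F.
A major ninth is 14 semitones; 14 semitones up from E2 gives F#3.

F#3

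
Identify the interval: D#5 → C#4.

Descending from D#5 to C#4 is the same interval as ascending C#4 to D#5.
C to D spans two letter names (C-D), plus an octave — that makes it a ninth of some quality.
C#4 to D#5 is 14 semitones, matching the major ninth exactly, so the quality is major.
(Equivalently, a compound major second: a major second plus an octave.)

major 9th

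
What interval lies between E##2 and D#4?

E to D spans seven letter names (E-F-G-A-B-C-D), plus an octave, so the interval is some kind of fourteenth.
A major fourteenth would be 23 semitones; E##2 to D#4 is 21, two semitones narrower, so the interval is diminished.
(Equivalently, a compound diminished seventh: a diminished seventh plus an octave.)

d14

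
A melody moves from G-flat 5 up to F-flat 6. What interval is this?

G to F spans seven letter names (G-A-B-C-D-E-F), so the interval is some kind of seventh.
A major seventh would be 11 semitones, but Gb5 to Fb6 is 10 — one semitone narrower, making it a minor seventh.

minor seventh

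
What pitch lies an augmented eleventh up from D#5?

The eleventh's letter: D up four letter names plus an octave → G.
An augmented eleventh is 18 semitones; 18 semitones up from D#5 gives G##6.

G##6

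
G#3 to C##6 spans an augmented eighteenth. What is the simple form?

A4

Subtracting seven from the interval number removes an octave: 18 − 14 = 4.
That makes an augmented eighteenth a compound augmented fourth — 2 octaves plus an augmented fourth.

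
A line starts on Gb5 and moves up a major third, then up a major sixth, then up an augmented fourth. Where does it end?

C#7

Up a major third from Gb5: Bb5 (4 semitones up).
A major sixth up from Bb5 is G6.
An augmented fourth up from G6 is C#7.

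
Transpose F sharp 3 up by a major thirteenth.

D sharp 5

Six letters up from F (plus an octave) reaches D.
A major thirteenth spans 21 semitones, so from F#3 the target pitch is D#5.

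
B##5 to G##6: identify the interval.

B to G spans six letter names (B-C-D-E-F-G): a sixth.
B##5 to G##6 is 8 semitones, a half step short of the major sixth (9), so this is minor.

minor sixth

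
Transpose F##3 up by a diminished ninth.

Counting two letter names plus an octave up from F lands on G.
A diminished ninth spans 12 semitones, so from F##3 the target pitch is G4.

G4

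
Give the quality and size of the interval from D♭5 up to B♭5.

major sixth

D to B spans six letter names (D-E-F-G-A-B) — that makes it a sixth of some quality.
Counting semitones, Db5→Bb5 is 9, which is the major sixth.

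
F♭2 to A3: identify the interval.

augmented 10th

F to A spans three letter names (F-G-A), plus an octave — that makes it a tenth of some quality.
Fb2 to A3 spans 17 semitones — one semitone wider than the major tenth (16) — giving an augmented tenth.
(Equivalently, a compound augmented third: an augmented third plus an octave.)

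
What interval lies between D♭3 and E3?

augmented second

D to E spans two letter names (D-E) — that makes it a second of some quality.
A major second would be 2 semitones; Db3 to E3 is 3, one semitone wider, so the interval is augmented.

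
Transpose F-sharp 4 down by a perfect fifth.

B 3

Counting five letter names down from F lands on B.
A perfect fifth spans 7 semitones, so from F#4 the target pitch is B3.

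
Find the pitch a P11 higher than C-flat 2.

F-flat 3

The eleventh's letter: C up four letter names plus an octave → F.
A perfect eleventh is 17 semitones; 17 semitones up from Cb2 gives Fb3.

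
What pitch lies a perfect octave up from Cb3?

Cb4

For an octave the letter name doesn't change: still C, an octave up.
Moving 12 semitones up from Cb3 (the size of a perfect octave) reaches Cb4.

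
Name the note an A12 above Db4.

The twelfth's letter: D up five letter names plus an octave → A.
An augmented twelfth is 20 semitones; 20 semitones up from Db4 gives A5.

A5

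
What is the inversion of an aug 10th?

diminished 6th

First reduce the compound augmented tenth to its simple form, an augmented third.
Inverted interval numbers add to nine, so a third pairs with a sixth (3 + 6 = 9).
Quality inverts too: augmented becomes diminished. That makes the inversion a diminished sixth.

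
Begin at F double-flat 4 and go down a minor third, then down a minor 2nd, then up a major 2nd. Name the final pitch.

Down a minor third from Fbb4: Dbb4 (3 semitones down).
Dbb4 down a minor second → Cb4 (1 semitone).
Up a major second from Cb4: Db4 (2 semitones up).

D flat 4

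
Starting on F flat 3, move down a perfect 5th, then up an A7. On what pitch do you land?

A 3

Fb3 down a perfect fifth → Bbb2 (7 semitones).
Up an augmented seventh from Bbb2: A3 (12 semitones up).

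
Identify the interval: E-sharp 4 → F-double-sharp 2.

m14

Descending from E#4 to F##2 is the same interval as ascending F##2 to E#4.
F to E spans seven letter names (F-G-A-B-C-D-E), plus an octave: a fourteenth.
At 22 semitones, F##2→E#4 falls one short of a major fourteenth: minor.
(Equivalently, a compound minor seventh: a minor seventh plus an octave.)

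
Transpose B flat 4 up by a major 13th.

The thirteenth's letter: B up six letter names plus an octave → G.
A major thirteenth is 21 semitones; 21 semitones up from Bb4 gives G6.

G 6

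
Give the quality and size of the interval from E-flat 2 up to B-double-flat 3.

E to B spans five letter names (E-F-G-A-B), plus an octave, so the interval is some kind of twelfth.
Eb2 to Bbb3 spans 18 semitones — one semitone narrower than the perfect twelfth (19) — giving a diminished twelfth.
(Equivalently, a compound diminished fifth: a diminished fifth plus an octave.)

diminished 12th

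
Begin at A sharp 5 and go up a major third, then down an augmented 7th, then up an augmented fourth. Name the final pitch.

G sharp 5

A#5 up a major third → C##6 (4 semitones).
C##6 down an augmented seventh → D5 (12 semitones).
Up an augmented fourth from D5: G#5 (6 semitones up).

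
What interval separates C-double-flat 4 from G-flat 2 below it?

Descending from Cbb4 to Gb2 is the same interval as ascending Gb2 to Cbb4.
G to C spans four letter names (G-A-B-C), plus an octave — that makes it an eleventh of some quality.
A perfect eleventh would be 17 semitones; Gb2 to Cbb4 is 16, one semitone narrower, so the interval is diminished.
(Equivalently, a compound diminished fourth: a diminished fourth plus an octave.)

diminished eleventh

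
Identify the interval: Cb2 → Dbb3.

C to D spans two letter names (C-D), plus an octave: a ninth.
At 13 semitones, Cb2→Dbb3 falls one short of a major ninth: minor.
(Equivalently, a compound minor second: a minor second plus an octave.)

m9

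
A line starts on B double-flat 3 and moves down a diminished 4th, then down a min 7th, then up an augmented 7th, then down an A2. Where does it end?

E 3

Bbb3 down a diminished fourth → F3 (4 semitones).
Down a minor seventh from F3: G2 (10 semitones down).
G2 up an augmented seventh → F##3 (12 semitones).
Down an augmented second from F##3: E3 (3 semitones down).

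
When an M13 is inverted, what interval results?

First reduce the compound major thirteenth to its simple form, a major sixth.
Inverted interval numbers add to nine, so a sixth pairs with a third (6 + 3 = 9).
And major becomes minor under inversion, so we get a minor third.

minor 3rd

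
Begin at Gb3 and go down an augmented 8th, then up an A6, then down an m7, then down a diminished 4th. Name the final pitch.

C#2

An augmented octave down from Gb3 is Gbb2.
Gbb2 up an augmented sixth → Eb3 (10 semitones).
Down a minor seventh from Eb3: F2 (10 semitones down).
Down a diminished fourth from F2: C#2 (4 semitones down).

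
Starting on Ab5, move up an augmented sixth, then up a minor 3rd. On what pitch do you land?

A6

An augmented sixth up from Ab5 is F#6.
F#6 up a minor third → A6 (3 semitones).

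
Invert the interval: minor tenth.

major sixth

First reduce the compound minor tenth to its simple form, a minor third.
Inverted interval numbers add to nine, so a third pairs with a sixth (3 + 6 = 9).
The quality also flips — minor becomes major — giving a major sixth.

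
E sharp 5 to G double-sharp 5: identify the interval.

E to G spans three letter names (E-F-G) — that makes it a third of some quality.
Counting semitones, E#5→G##5 is 4, which is the major third.

major third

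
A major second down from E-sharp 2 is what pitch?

Two letter names down from E: D.
Moving 2 semitones down from E#2 (the size of a major second) reaches D#2.

D-sharp 2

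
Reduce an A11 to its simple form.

Take out an octave (7 from the number): 11 − 7 = 4.
So an augmented eleventh is an octave plus an augmented fourth. The quality is unchanged.

augmented 4th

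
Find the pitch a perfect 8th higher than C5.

For an octave the letter name doesn't change: still C, an octave up.
Moving 12 semitones up from C5 (the size of a perfect octave) reaches C6.

C6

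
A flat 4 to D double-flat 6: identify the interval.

A to D spans four letter names (A-B-C-D), plus an octave: an eleventh.
Ab4 to Dbb6 spans 16 semitones — one semitone narrower than the perfect eleventh (17) — giving a diminished eleventh.
(Equivalently, a compound diminished fourth: a diminished fourth plus an octave.)

diminished eleventh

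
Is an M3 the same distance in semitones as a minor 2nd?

4 semitones (major third) vs 1 semitone (minor second): not equal.

No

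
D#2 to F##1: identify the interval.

Descending from D#2 to F##1 is the same interval as ascending F##1 to D#2.
F to D spans six letter names (F-G-A-B-C-D) — that makes it a sixth of some quality.
F##1 to D#2 is 8 semitones, a half step short of the major sixth (9), so this is minor.

minor 6th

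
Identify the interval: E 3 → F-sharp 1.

m14

Descending from E3 to F#1 is the same interval as ascending F#1 to E3.
F to E spans seven letter names (F-G-A-B-C-D-E), plus an octave, so the interval is some kind of fourteenth.
At 22 semitones, F#1→E3 falls one short of a major fourteenth: minor.
(Equivalently, a compound minor seventh: a minor seventh plus an octave.)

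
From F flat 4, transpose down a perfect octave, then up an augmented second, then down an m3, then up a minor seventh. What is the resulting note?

Down a perfect octave from Fb4: Fb3 (12 semitones down).
An augmented second up from Fb3 is G3.
G3 down a minor third → E3 (3 semitones).
Up a minor seventh from E3: D4 (10 semitones up).

D 4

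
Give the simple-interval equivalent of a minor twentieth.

m6

Take out 2 octaves (14 from the number): 20 − 14 = 6.
So a minor twentieth is 2 octaves plus a minor sixth. The quality is unchanged.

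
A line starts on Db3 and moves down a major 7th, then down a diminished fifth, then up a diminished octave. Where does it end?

Abb2

Db3 down a major seventh → Ebb2 (11 semitones).
Down a diminished fifth from Ebb2: Ab1 (6 semitones down).
A diminished octave up from Ab1 is Abb2.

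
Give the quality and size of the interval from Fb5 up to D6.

F to D spans six letter names (F-G-A-B-C-D), so the interval is some kind of sixth.
The major sixth is 9 semitones; here we have 10, one semitone wider: augmented.

augmented 6th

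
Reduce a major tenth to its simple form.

Subtracting seven from the interval number removes an octave: 10 − 7 = 3.
That makes a major tenth a compound major third — an octave plus a major third.

major 3rd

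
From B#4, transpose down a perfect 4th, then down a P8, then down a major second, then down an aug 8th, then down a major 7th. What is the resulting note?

F1

A perfect fourth down from B#4 is F##4.
A perfect octave down from F##4 is F##3.
F##3 down a major second → E#3 (2 semitones).
An augmented octave down from E#3 is E2.
Down a major seventh from E2: F1 (11 semitones down).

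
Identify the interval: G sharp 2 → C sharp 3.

perfect 4th

G to C spans four letter names (G-A-B-C): a fourth.
G#2 to C#3 is 5 semitones, matching the perfect fourth exactly, so the quality is perfect.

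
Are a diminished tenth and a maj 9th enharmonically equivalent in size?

Yes

A diminished tenth = 14 semitones = a major ninth; enharmonically equal.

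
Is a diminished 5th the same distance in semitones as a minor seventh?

No

6 semitones (diminished fifth) vs 10 semitones (minor seventh): not equal.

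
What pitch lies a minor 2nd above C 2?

D flat 2

The second takes the letter from C up to D.
A minor second spans 1 semitone, so from C2 the target pitch is Db2.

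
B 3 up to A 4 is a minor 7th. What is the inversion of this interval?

major second

Interval numbers invert to sum to nine: 7 + 2 = 9, so a seventh inverts to a second.
The quality also flips — minor becomes major — giving a major second.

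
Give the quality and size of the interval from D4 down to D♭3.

Descending from D4 to Db3 is the same interval as ascending Db3 to D4.
D to D is the same letter name, plus an octave: an octave.
Db3 to D4 spans 13 semitones — one semitone wider than the perfect octave (12) — giving an augmented octave.

A8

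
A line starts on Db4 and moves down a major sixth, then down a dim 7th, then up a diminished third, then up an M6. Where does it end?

Gb3

Db4 down a major sixth → Fb3 (9 semitones).
Fb3 down a diminished seventh → G2 (9 semitones).
Up a diminished third from G2: Bbb2 (2 semitones up).
A major sixth up from Bbb2 is Gb3.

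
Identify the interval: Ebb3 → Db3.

minor second

Descending from Ebb3 to Db3 is the same interval as ascending Db3 to Ebb3.
D to E spans two letter names (D-E), so the interval is some kind of second.
A major second would be 2 semitones, but Db3 to Ebb3 is 1 — one semitone narrower, making it a minor second.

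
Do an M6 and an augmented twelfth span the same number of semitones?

A major sixth spans 9 semitones; an augmented twelfth spans 20 semitones. They differ by 11.

No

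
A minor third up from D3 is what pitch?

The third takes the letter from D up to F.
A minor third is 3 semitones; 3 semitones up from D3 gives F3.

F3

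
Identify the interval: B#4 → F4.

AA4

Descending from B#4 to F4 is the same interval as ascending F4 to B#4.
F to B spans four letter names (F-G-A-B): a fourth.
A perfect fourth would be 5 semitones; F4 to B#4 is 7, two semitones wider, so the interval is doubly augmented.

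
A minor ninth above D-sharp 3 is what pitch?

E 4

Two letters up from D (plus an octave) reaches E.
A minor ninth is 13 semitones; 13 semitones up from D#3 gives E4.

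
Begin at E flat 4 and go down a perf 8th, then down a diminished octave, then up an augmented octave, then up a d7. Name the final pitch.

Eb4 down a perfect octave → Eb3 (12 semitones).
Eb3 down a diminished octave → E2 (11 semitones).
E2 up an augmented octave → E#3 (13 semitones).
Up a diminished seventh from E#3: D4 (9 semitones up).

D 4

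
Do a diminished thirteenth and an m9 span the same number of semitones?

A diminished thirteenth spans 19 semitones; a minor ninth spans 13 semitones. They differ by 6.

No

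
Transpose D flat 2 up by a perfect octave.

For an octave the letter name doesn't change: still D, an octave up.
Moving 12 semitones up from Db2 (the size of a perfect octave) reaches Db3.

D flat 3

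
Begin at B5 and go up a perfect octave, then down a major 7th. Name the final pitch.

C6

A perfect octave up from B5 is B6.
Down a major seventh from B6: C6 (11 semitones down).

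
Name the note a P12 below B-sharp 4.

Five letters down from B (plus an octave) reaches E.
A perfect twelfth spans 19 semitones, so from B#4 the target pitch is E#3.

E-sharp 3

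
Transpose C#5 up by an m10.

E6

Counting three letter names plus an octave up from C lands on E.
A minor tenth spans 15 semitones, so from C#5 the target pitch is E6.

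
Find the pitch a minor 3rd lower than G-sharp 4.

E-sharp 4

Three letter names down from G: E.
Moving 3 semitones down from G#4 (the size of a minor third) reaches E#4.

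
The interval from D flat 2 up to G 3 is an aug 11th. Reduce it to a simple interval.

augmented fourth

Subtracting seven from the interval number removes an octave: 11 − 7 = 4.
That makes an augmented eleventh a compound augmented fourth — an octave plus an augmented fourth.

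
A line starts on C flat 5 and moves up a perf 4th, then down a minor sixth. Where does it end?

A flat 4

A perfect fourth up from Cb5 is Fb5.
Fb5 down a minor sixth → Ab4 (8 semitones).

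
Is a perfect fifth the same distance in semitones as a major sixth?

A perfect fifth is 7 semitones but a major sixth is 9 semitones — different sizes.

No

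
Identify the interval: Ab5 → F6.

A to F spans six letter names (A-B-C-D-E-F): a sixth.
The major sixth spans 9 semitones, and Ab5 to F6 is exactly 9 semitones — so this is a major sixth.

M6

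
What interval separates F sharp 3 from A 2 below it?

major sixth

Descending from F#3 to A2 is the same interval as ascending A2 to F#3.
A to F spans six letter names (A-B-C-D-E-F): a sixth.
A2 to F#3 is 9 semitones, matching the major sixth exactly, so the quality is major.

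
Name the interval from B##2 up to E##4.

B to E spans four letter names (B-C-D-E), plus an octave: an eleventh.
Counting semitones, B##2→E##4 is 17, which is the perfect eleventh.
(Equivalently, a compound perfect fourth: a perfect fourth plus an octave.)

perfect 11th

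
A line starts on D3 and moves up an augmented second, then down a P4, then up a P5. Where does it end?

Up an augmented second from D3: E#3 (3 semitones up).
Down a perfect fourth from E#3: B#2 (5 semitones down).
Up a perfect fifth from B#2: F##3 (7 semitones up).

F##3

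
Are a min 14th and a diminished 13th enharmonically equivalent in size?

No

A minor fourteenth spans 22 semitones; a diminished thirteenth spans 19 semitones. They differ by 3.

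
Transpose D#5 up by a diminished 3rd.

Counting three letter names up from D lands on F.
A diminished third is 2 semitones; 2 semitones up from D#5 gives F5.

F5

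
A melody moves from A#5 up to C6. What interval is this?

diminished 3rd

A to C spans three letter names (A-B-C), so the interval is some kind of third.
A major third would be 4 semitones; A#5 to C6 is 2, two semitones narrower, so the interval is diminished.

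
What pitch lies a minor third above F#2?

The third takes the letter from F up to A.
A minor third is 3 semitones; 3 semitones up from F#2 gives A2.

A2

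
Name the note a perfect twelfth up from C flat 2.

Five letters up from C (plus an octave) reaches G.
A perfect twelfth spans 19 semitones, so from Cb2 the target pitch is Gb3.

G flat 3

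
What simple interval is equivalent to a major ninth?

Each octave removed subtracts seven from the number: 9 − 7 = 2.
That makes a major ninth a compound major second — an octave plus a major second.

M2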